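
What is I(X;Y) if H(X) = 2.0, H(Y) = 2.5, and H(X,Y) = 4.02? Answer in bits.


I(X;Y) = H(X) + H(Y) - H(X,Y) = 2.0 + 2.5 - 4.02 = 0.48

0.48 bits


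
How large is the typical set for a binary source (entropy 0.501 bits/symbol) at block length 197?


log2|A_typical| = nH = 197 * 0.501 = 98.697, so |A_typical| ~ 2^98.697 = 5.138e+29

5.138e+29


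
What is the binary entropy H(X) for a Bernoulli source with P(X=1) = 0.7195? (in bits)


H = -p*log2(p) - (1-p)*log2(1-p). -0.7195*log2(0.7195) = 0.341715; -0.2805*log2(0.2805) = 0.514417. H = 0.341715 + 0.514417 = 0.8561

0.8561 bits


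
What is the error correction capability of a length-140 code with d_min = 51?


Correction capability = floor((d-1)/2) = floor((51-1)/2) = 25

25 errors


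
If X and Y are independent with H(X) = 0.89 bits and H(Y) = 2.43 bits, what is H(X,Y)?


For independent variables, H(X,Y) = H(X) + H(Y) = 0.89 + 2.43 = 3.32

3.32 bits


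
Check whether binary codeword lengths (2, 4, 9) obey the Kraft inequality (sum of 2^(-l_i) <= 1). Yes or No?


Kraft sum = sum(2^(-l_i)) = 0.3145, need <= 1. Result: satisfied (a binary prefix-free code with these lengths exists)

Yes


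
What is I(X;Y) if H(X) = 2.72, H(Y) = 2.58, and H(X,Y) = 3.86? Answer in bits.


I(X;Y) = H(X) + H(Y) - H(X,Y) = 2.72 + 2.58 - 3.86 = 1.44

1.44 bits


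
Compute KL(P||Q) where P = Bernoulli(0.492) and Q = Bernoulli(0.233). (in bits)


KL = p*log2(p/q) + (1-p)*log2((1-p)/(1-q)) = 0.492*log2(0.492/0.233) + 0.508*log2(0.508/0.767) = 0.2286

0.2286 bits


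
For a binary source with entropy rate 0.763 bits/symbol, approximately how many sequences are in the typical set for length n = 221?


log2|A_typical| = nH = 221 * 0.763 = 168.623, so |A_typical| ~ 2^168.623 = 5.762e+50

5.762e+50


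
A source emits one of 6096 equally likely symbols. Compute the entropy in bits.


H = log2(n) = log2(6096) = 12.5736

12.5736 bits


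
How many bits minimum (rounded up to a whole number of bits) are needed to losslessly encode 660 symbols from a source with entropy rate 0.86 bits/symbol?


Minimum bits >= n * H = 660 * 0.86 = 567.6, rounded up to a whole number of bits = 568

568 bits


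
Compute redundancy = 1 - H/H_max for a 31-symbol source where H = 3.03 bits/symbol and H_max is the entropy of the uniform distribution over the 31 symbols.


H_max = log2(K) = log2(31) = 4.9542 bits/symbol. Redundancy = 1 - H/H_max = 1 - 3.03/4.9542 = 1 - 0.6116 = 0.3884

0.3884


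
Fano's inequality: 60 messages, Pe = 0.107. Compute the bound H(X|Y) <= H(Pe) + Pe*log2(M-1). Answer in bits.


H(Pe) = -Pe*log2(Pe) - (1-Pe)*log2(1-Pe) = -0.107*log2(0.107) - 0.893*log2(0.893) = 0.345002 + 0.145798 = 0.4908. Pe*log2(M-1) = 0.107*log2(59) = 0.629443. Bound = H(Pe) + Pe*log2(M-1) = 0.345002 + 0.145798 + 0.629443 = 1.1202

1.1202 bits


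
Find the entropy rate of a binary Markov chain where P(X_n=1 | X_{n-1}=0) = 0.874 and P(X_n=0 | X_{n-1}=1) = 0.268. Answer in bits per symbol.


Stationary distribution: pi_0 = p10/(p01+p10) = 0.2347, pi_1 = 0.7653. Entropy rate H' = pi_0*H(p01) + pi_1*H(p10) = 0.2347*0.5464 + 0.7653*0.8386 = 0.77

0.77 bits/symbol


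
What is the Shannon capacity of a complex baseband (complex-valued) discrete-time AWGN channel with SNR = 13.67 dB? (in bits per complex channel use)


SNR_linear = 10^(13.67/10) = 23.2809; C = log2(1 + SNR_linear) = log2(1 + 23.2809) = 4.6018

4.6018 bits/channel use


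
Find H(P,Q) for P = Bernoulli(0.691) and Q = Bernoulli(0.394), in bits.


H(P,Q) = -p*log2(q) - (1-p)*log2(1-q). -0.691*log2(0.394) = 0.928519; -0.309*log2(0.606) = 0.223287. H(P,Q) = 0.928519 + 0.223287 = 1.1518

1.1518 bits


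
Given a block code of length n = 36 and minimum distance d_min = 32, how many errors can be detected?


Detection capability = d_min - 1 = 32 - 1 = 31

31 errors


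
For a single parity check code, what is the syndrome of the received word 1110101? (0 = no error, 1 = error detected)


Syndrome = XOR of all bits = 1 XOR 1 XOR 1 XOR 0 XOR 1 XOR 0 XOR 1 = 1

1


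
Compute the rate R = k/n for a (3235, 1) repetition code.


Rate = k/n = 1/3235

1/3235


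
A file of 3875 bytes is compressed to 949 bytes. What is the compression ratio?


Ratio = original / compressed = 3875 / 949 = 4.0832

4.0832


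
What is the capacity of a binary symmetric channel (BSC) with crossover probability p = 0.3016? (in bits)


H(p) = -p*log2(p) - (1-p)*log2(1-p) = -0.3016*log2(0.3016) - 0.6984*log2(0.6984) = 0.521554 + 0.361684 = 0.8832. C = 1 - H(p) = 1 - 0.8832 = 0.1168

0.1168 bits


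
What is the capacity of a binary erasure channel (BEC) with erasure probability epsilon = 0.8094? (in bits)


C = 1 - epsilon = 1 - 0.8094 = 0.1906

0.1906 bits


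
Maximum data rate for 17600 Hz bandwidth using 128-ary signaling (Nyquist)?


Rate = 2 * B * log2(M) = 2 * 17600 * 7.0 = 246400.0

246400.0 bps


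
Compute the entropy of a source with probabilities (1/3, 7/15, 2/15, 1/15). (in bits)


H = -sum(p_i * log2(p_i)). Terms: -(1/3)*log2(1/3) = 0.528321; -(7/15)*log2(7/15) = 0.513117; -(2/15)*log2(2/15) = 0.387585; -(1/15)*log2(1/15) = 0.260459. H = 0.528321 + 0.513117 + 0.387585 + 0.260459 = 1.6895

1.6895 bits


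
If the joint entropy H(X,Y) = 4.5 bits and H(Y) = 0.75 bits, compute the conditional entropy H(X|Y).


H(X|Y) = H(X,Y) - H(Y) = 4.5 - 0.75 = 3.75

3.75 bits


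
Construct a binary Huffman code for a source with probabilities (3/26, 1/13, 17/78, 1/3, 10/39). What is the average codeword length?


Huffman construction (repeatedly merge the two least-probable nodes; each merge adds 1 bit to every symbol beneath it): 1/13 + 3/26 = 5/26; 5/26 + 17/78 = 16/39; 10/39 + 1/3 = 23/39; 16/39 + 23/39 = 1. Resulting codeword lengths (in the order the probabilities were given): (3, 3, 2, 2, 2). L_avg = sum(p_i * l_i) = 3/26*3 + 1/13*3 + 17/78*2 + 1/3*2 + 10/39*2 = 57/26 = 2.1923

2.1923 bits


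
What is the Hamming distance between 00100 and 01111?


Count differing positions: . ^ . ^ ^ = 3 differences

3


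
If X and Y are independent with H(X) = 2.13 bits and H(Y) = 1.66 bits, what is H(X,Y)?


For independent variables, H(X,Y) = H(X) + H(Y) = 2.13 + 1.66 = 3.79

3.79 bits


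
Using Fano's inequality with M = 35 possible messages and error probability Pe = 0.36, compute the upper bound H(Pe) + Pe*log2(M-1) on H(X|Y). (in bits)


H(Pe) = -Pe*log2(Pe) - (1-Pe)*log2(1-Pe) = -0.36*log2(0.36) - 0.64*log2(0.64) = 0.530615 + 0.412068 = 0.9427. Pe*log2(M-1) = 0.36*log2(34) = 1.831487. Bound = H(Pe) + Pe*log2(M-1) = 0.530615 + 0.412068 + 1.831487 = 2.7742

2.7742 bits


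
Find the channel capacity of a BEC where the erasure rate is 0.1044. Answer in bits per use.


C = 1 - epsilon = 1 - 0.1044 = 0.8956

0.8956 bits


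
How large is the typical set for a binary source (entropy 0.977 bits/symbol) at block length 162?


log2|A_typical| = nH = 162 * 0.977 = 158.274, so |A_typical| ~ 2^158.274 = 4.418e+47

4.418e+47


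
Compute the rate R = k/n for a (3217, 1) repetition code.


Rate = k/n = 1/3217

1/3217


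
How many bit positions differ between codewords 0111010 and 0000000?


Count differing positions: . ^ ^ ^ . ^ . = 4 differences

4


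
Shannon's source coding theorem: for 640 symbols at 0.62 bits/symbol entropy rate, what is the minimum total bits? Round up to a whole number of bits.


Minimum bits >= n * H = 640 * 0.62 = 396.8, rounded up to a whole number of bits = 397

397 bits


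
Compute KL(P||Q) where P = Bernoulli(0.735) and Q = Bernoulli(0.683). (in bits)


KL = p*log2(p/q) + (1-p)*log2((1-p)/(1-q)) = 0.735*log2(0.735/0.683) + 0.265*log2(0.265/0.317) = 0.0093

0.0093 bits


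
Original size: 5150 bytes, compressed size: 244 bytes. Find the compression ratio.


Ratio = original / compressed = 5150 / 244 = 21.1066

21.1066


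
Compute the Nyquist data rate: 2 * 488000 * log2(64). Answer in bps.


Rate = 2 * B * log2(M) = 2 * 488000 * 6.0 = 5856000.0

5856000.0 bps


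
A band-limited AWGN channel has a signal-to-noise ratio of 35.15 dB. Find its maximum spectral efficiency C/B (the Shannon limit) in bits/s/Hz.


SNR_linear = 10^(35.15/10) = 3273.4069; C/B = log2(1 + SNR_linear) = log2(1 + 3273.4069) = 11.677

11.677 bits/s/Hz


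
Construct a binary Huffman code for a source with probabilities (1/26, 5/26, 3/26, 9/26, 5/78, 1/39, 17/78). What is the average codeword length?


Huffman construction (repeatedly merge the two least-probable nodes; each merge adds 1 bit to every symbol beneath it): 1/39 + 1/26 = 5/78; 5/78 + 5/78 = 5/39; 3/26 + 5/39 = 19/78; 5/26 + 17/78 = 16/39; 19/78 + 9/26 = 23/39; 16/39 + 23/39 = 1. Resulting codeword lengths (in the order the probabilities were given): (5, 2, 3, 2, 4, 5, 2). L_avg = sum(p_i * l_i) = 1/26*5 + 5/26*2 + 3/26*3 + 9/26*2 + 5/78*4 + 1/39*5 + 17/78*2 = 95/39 = 2.4359

2.4359 bits


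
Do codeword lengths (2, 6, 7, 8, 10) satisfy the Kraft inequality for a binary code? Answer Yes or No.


Kraft sum = sum(2^(-l_i)) = 0.2783, need <= 1. Result: satisfied (a binary prefix-free code with these lengths exists)

Yes


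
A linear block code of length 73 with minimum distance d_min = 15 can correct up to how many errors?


Correction capability = floor((d-1)/2) = floor((15-1)/2) = 7

7 errors


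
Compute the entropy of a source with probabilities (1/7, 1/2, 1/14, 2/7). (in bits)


H = -sum(p_i * log2(p_i)). Terms: -(1/7)*log2(1/7) = 0.401051; -(1/2)*log2(1/2) = 0.500000; -(1/14)*log2(1/14) = 0.271954; -(2/7)*log2(2/7) = 0.516387. H = 0.401051 + 0.500000 + 0.271954 + 0.516387 = 1.6894

1.6894 bits


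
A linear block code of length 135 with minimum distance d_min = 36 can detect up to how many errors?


Detection capability = d_min - 1 = 36 - 1 = 35

35 errors


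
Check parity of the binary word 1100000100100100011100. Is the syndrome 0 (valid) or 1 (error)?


Syndrome = XOR of all bits = 1 XOR 1 XOR 0 XOR 0 XOR 0 XOR 0 XOR 0 XOR 1 XOR 0 XOR 0 XOR 1 XOR 0 XOR 0 XOR 1 XOR 0 XOR 0 XOR 0 XOR 1 XOR 1 XOR 1 XOR 0 XOR 0 = 0

0


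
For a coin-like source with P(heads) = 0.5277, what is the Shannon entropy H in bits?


H = -p*log2(p) - (1-p)*log2(1-p). -0.5277*log2(0.5277) = 0.486650; -0.4723*log2(0.4723) = 0.511135. H = 0.486650 + 0.511135 = 0.9978

0.9978 bits


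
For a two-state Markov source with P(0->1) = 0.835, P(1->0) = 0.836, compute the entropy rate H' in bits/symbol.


Stationary distribution: pi_0 = p10/(p01+p10) = 0.5003, pi_1 = 0.4997. Entropy rate H' = pi_0*H(p01) + pi_1*H(p10) = 0.5003*0.6461 + 0.4997*0.6438 = 0.645

0.645 bits/symbol


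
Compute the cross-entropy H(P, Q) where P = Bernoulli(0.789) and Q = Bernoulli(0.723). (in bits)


H(P,Q) = -p*log2(q) - (1-p)*log2(1-q). -0.789*log2(0.723) = 0.369199; -0.211*log2(0.277) = 0.390781. H(P,Q) = 0.369199 + 0.390781 = 0.76

0.76 bits


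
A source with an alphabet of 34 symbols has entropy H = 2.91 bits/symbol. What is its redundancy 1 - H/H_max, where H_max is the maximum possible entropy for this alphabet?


H_max = log2(K) = log2(34) = 5.0875 bits/symbol. Redundancy = 1 - H/H_max = 1 - 2.91/5.0875 = 1 - 0.572 = 0.428

0.428


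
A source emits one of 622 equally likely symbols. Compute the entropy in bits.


H = log2(n) = log2(622) = 9.2808

9.2808 bits


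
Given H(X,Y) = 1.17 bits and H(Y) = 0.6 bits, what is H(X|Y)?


H(X|Y) = H(X,Y) - H(Y) = 1.17 - 0.6 = 0.57

0.57 bits


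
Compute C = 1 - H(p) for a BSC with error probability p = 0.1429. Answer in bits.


H(p) = -p*log2(p) - (1-p)*log2(1-p) = -0.1429*log2(0.1429) - 0.8571*log2(0.8571) = 0.401109 + 0.190674 = 0.5918. C = 1 - H(p) = 1 - 0.5918 = 0.4082

0.4082 bits


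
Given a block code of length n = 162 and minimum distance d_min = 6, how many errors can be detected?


Detection capability = d_min - 1 = 6 - 1 = 5

5 errors


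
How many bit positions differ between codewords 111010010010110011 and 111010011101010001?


Count differing positions: . . . . . . . . ^ ^ ^ ^ ^ . . . ^ . = 6 differences

6


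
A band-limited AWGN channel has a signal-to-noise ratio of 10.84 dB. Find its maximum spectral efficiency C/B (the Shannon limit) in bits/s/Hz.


SNR_linear = 10^(10.84/10) = 12.1339; C/B = log2(1 + SNR_linear) = log2(1 + 12.1339) = 3.7152

3.7152 bits/s/Hz


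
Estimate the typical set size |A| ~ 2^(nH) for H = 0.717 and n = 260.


log2|A_typical| = nH = 260 * 0.717 = 186.42, so |A_typical| ~ 2^186.42 = 1.312e+56

1.312e+56


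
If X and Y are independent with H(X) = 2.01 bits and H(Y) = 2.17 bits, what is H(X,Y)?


For independent variables, H(X,Y) = H(X) + H(Y) = 2.01 + 2.17 = 4.18

4.18 bits


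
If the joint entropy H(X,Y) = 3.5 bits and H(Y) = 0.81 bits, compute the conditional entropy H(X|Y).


H(X|Y) = H(X,Y) - H(Y) = 3.5 - 0.81 = 2.69

2.69 bits


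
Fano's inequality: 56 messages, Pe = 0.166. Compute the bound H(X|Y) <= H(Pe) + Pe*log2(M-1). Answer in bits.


H(Pe) = -Pe*log2(Pe) - (1-Pe)*log2(1-Pe) = -0.166*log2(0.166) - 0.834*log2(0.834) = 0.430064 + 0.218409 = 0.6485. Pe*log2(M-1) = 0.166*log2(55) = 0.959706. Bound = H(Pe) + Pe*log2(M-1) = 0.430064 + 0.218409 + 0.959706 = 1.6082

1.6082 bits


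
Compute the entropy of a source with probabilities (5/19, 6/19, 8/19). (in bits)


H = -sum(p_i * log2(p_i)). Terms: -(5/19)*log2(5/19) = 0.506842; -(6/19)*log2(6/19) = 0.525147; -(8/19)*log2(8/19) = 0.525443. H = 0.506842 + 0.525147 + 0.525443 = 1.5574

1.5574 bits


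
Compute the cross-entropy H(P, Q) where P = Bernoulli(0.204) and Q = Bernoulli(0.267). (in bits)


H(P,Q) = -p*log2(q) - (1-p)*log2(1-q). -0.204*log2(0.267) = 0.388638; -0.796*log2(0.733) = 0.356699. H(P,Q) = 0.388638 + 0.356699 = 0.7453

0.7453 bits


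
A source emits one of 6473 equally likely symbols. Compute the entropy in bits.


H = log2(n) = log2(6473) = 12.6602

12.6602 bits


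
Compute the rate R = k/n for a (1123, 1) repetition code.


Rate = k/n = 1/1123

1/1123


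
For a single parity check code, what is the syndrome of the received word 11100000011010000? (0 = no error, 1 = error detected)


Syndrome = XOR of all bits = 1 XOR 1 XOR 1 XOR 0 XOR 0 XOR 0 XOR 0 XOR 0 XOR 0 XOR 1 XOR 1 XOR 0 XOR 1 XOR 0 XOR 0 XOR 0 XOR 0 = 0

0


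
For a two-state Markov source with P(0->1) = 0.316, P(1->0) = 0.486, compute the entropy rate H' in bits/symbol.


Stationary distribution: pi_0 = p10/(p01+p10) = 0.606, pi_1 = 0.394. Entropy rate H' = pi_0*H(p01) + pi_1*H(p10) = 0.606*0.9 + 0.394*0.9994 = 0.9392

0.9392 bits/symbol


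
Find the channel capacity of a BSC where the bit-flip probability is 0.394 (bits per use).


H(p) = -p*log2(p) - (1-p)*log2(1-p) = -0.394*log2(0.394) - 0.606*log2(0.606) = 0.529431 + 0.437902 = 0.9673. C = 1 - H(p) = 1 - 0.9673 = 0.0327

0.0327 bits


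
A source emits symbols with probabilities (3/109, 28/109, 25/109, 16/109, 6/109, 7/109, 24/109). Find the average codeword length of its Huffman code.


Huffman construction (repeatedly merge the two least-probable nodes; each merge adds 1 bit to every symbol beneath it): 3/109 + 6/109 = 9/109; 7/109 + 9/109 = 16/109; 16/109 + 16/109 = 32/109; 24/109 + 25/109 = 49/109; 28/109 + 32/109 = 60/109; 49/109 + 60/109 = 1. Resulting codeword lengths (in the order the probabilities were given): (5, 2, 2, 3, 5, 4, 2). L_avg = sum(p_i * l_i) = 3/109*5 + 28/109*2 + 25/109*2 + 16/109*3 + 6/109*5 + 7/109*4 + 24/109*2 = 275/109 = 2.5229

2.5229 bits


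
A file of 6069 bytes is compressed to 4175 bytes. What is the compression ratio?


Ratio = original / compressed = 6069 / 4175 = 1.4537

1.4537


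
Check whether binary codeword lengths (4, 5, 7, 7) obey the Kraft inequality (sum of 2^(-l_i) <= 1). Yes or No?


Kraft sum = sum(2^(-l_i)) = 0.1094, need <= 1. Result: satisfied (a binary prefix-free code with these lengths exists)

Yes


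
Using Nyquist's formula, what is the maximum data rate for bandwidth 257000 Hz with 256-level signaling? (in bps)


Rate = 2 * B * log2(M) = 2 * 257000 * 8.0 = 4112000.0

4112000.0 bps


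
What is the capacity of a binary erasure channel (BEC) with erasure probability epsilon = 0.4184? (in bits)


C = 1 - epsilon = 1 - 0.4184 = 0.5816

0.5816 bits


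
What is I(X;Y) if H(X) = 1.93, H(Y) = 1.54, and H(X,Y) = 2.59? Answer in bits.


I(X;Y) = H(X) + H(Y) - H(X,Y) = 1.93 + 1.54 - 2.59 = 0.88

0.88 bits


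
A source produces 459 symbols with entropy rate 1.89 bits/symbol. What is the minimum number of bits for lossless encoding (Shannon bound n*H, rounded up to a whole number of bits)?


Minimum bits >= n * H = 459 * 1.89 = 867.51, rounded up to a whole number of bits = 868

868 bits


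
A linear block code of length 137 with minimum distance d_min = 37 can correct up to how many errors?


Correction capability = floor((d-1)/2) = floor((37-1)/2) = 18

18 errors


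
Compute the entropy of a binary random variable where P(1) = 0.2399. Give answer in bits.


H = -p*log2(p) - (1-p)*log2(1-p). -0.2399*log2(0.2399) = 0.494073; -0.7601*log2(0.7601) = 0.300801. H = 0.494073 + 0.300801 = 0.7949

0.7949 bits


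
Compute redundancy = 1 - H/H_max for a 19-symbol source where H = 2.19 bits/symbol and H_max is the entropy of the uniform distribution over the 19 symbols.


H_max = log2(K) = log2(19) = 4.2479 bits/symbol. Redundancy = 1 - H/H_max = 1 - 2.19/4.2479 = 1 - 0.5155 = 0.4845

0.4845


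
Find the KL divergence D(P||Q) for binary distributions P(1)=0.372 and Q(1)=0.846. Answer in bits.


KL = p*log2(p/q) + (1-p)*log2((1-p)/(1-q)) = 0.372*log2(0.372/0.846) + 0.628*log2(0.628/0.154) = 0.8325

0.8325 bits


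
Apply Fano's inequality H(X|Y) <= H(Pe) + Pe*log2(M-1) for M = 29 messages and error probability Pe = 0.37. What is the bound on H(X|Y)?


H(Pe) = -Pe*log2(Pe) - (1-Pe)*log2(1-Pe) = -0.37*log2(0.37) - 0.63*log2(0.63) = 0.530729 + 0.419943 = 0.9507. Pe*log2(M-1) = 0.37*log2(28) = 1.778721. Bound = H(Pe) + Pe*log2(M-1) = 0.530729 + 0.419943 + 1.778721 = 2.7294

2.7294 bits


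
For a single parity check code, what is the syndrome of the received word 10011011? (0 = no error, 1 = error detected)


Syndrome = XOR of all bits = 1 XOR 0 XOR 0 XOR 1 XOR 1 XOR 0 XOR 1 XOR 1 = 1

1


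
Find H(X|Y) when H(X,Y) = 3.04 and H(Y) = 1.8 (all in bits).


H(X|Y) = H(X,Y) - H(Y) = 3.04 - 1.8 = 1.24

1.24 bits


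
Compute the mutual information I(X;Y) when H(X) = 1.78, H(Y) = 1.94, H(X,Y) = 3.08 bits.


I(X;Y) = H(X) + H(Y) - H(X,Y) = 1.78 + 1.94 - 3.08 = 0.64

0.64 bits


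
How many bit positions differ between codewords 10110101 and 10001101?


Count differing positions: . . ^ ^ ^ . . . = 3 differences

3


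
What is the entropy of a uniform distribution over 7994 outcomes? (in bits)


H = log2(n) = log2(7994) = 12.9647

12.9647 bits


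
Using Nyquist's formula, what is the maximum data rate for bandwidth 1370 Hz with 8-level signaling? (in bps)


Rate = 2 * B * log2(M) = 2 * 1370 * 3.0 = 8220.0

8220.0 bps


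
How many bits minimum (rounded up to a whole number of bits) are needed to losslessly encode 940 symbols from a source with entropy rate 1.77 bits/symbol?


Minimum bits >= n * H = 940 * 1.77 = 1663.8, rounded up to a whole number of bits = 1664

1664 bits


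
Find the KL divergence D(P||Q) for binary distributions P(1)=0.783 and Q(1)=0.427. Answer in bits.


KL = p*log2(p/q) + (1-p)*log2((1-p)/(1-q)) = 0.783*log2(0.783/0.427) + 0.217*log2(0.217/0.573) = 0.381

0.381 bits


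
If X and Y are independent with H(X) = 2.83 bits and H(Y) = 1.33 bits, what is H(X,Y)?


For independent variables, H(X,Y) = H(X) + H(Y) = 2.83 + 1.33 = 4.16

4.16 bits


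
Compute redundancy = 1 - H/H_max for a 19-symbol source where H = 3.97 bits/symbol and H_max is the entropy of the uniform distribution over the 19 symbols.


H_max = log2(K) = log2(19) = 4.2479 bits/symbol. Redundancy = 1 - H/H_max = 1 - 3.97/4.2479 = 1 - 0.9346 = 0.0654

0.0654


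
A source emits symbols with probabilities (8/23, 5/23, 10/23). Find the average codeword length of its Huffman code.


Huffman construction (repeatedly merge the two least-probable nodes; each merge adds 1 bit to every symbol beneath it): 5/23 + 8/23 = 13/23; 10/23 + 13/23 = 1. Resulting codeword lengths (in the order the probabilities were given): (2, 2, 1). L_avg = sum(p_i * l_i) = 8/23*2 + 5/23*2 + 10/23*1 = 36/23 = 1.5652

1.5652 bits


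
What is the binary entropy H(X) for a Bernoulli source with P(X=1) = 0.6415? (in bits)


H = -p*log2(p) - (1-p)*log2(1-p). -0.6415*log2(0.6415) = 0.410867; -0.3585*log2(0.3585) = 0.530564. H = 0.410867 + 0.530564 = 0.9414

0.9414 bits


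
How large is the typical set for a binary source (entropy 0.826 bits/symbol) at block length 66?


log2|A_typical| = nH = 66 * 0.826 = 54.516, so |A_typical| ~ 2^54.516 = 2.576e+16

2.576e+16


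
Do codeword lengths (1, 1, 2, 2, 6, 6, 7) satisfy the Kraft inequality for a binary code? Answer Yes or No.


Kraft sum = sum(2^(-l_i)) = 1.5391, need <= 1. Result: violated (a binary prefix-free code with these lengths cannot exist)

No


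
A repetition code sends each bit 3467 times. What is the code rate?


Rate = k/n = 1/3467

1/3467


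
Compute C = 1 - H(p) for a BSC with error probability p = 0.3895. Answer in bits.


H(p) = -p*log2(p) - (1-p)*log2(1-p) = -0.3895*log2(0.3895) - 0.6105*log2(0.6105) = 0.529839 + 0.434637 = 0.9645. C = 1 - H(p) = 1 - 0.9645 = 0.0355

0.0355 bits


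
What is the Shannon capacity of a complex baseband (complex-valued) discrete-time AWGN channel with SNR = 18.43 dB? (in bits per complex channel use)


SNR_linear = 10^(18.43/10) = 69.6627; C = log2(1 + SNR_linear) = log2(1 + 69.6627) = 6.1429

6.1429 bits/channel use


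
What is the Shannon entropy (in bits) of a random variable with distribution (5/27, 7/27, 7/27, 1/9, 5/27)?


H = -sum(p_i * log2(p_i)). Terms: -(5/27)*log2(5/27) = 0.450548; -(7/27)*log2(7/27) = 0.504916; -(7/27)*log2(7/27) = 0.504916; -(1/9)*log2(1/9) = 0.352214; -(5/27)*log2(5/27) = 0.450548. H = 0.450548 + 0.504916 + 0.504916 + 0.352214 + 0.450548 = 2.2631

2.2631 bits


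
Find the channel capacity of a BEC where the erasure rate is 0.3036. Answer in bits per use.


C = 1 - epsilon = 1 - 0.3036 = 0.6964

0.6964 bits


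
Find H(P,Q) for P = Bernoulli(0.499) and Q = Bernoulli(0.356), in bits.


H(P,Q) = -p*log2(q) - (1-p)*log2(1-q). -0.499*log2(0.356) = 0.743535; -0.501*log2(0.644) = 0.318069. H(P,Q) = 0.743535 + 0.318069 = 1.0616

1.0616 bits


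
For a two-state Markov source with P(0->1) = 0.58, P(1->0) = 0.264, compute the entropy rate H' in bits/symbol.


Stationary distribution: pi_0 = p10/(p01+p10) = 0.3128, pi_1 = 0.6872. Entropy rate H' = pi_0*H(p01) + pi_1*H(p10) = 0.3128*0.9815 + 0.6872*0.8327 = 0.8792

0.8792 bits/symbol


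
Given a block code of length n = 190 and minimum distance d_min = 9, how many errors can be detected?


Detection capability = d_min - 1 = 9 - 1 = 8

8 errors


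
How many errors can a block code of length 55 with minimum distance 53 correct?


Correction capability = floor((d-1)/2) = floor((53-1)/2) = 26

26 errors


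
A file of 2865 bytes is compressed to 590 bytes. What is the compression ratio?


Ratio = original / compressed = 2865 / 590 = 4.8559

4.8559


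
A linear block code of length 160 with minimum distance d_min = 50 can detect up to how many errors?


Detection capability = d_min - 1 = 50 - 1 = 49

49 errors


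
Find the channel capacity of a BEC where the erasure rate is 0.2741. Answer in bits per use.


C = 1 - epsilon = 1 - 0.2741 = 0.7259

0.7259 bits


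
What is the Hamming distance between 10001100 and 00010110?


Count differing positions: ^ . . ^ ^ . ^ . = 4 differences

4


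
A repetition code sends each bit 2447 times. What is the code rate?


Rate = k/n = 1/2447

1/2447


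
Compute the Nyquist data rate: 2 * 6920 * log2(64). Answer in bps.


Rate = 2 * B * log2(M) = 2 * 6920 * 6.0 = 83040.0

83040.0 bps


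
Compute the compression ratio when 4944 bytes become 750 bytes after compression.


Ratio = original / compressed = 4944 / 750 = 6.592

6.592


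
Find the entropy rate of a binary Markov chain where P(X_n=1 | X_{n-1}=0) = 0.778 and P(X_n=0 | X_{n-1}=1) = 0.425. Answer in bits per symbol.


Stationary distribution: pi_0 = p10/(p01+p10) = 0.3533, pi_1 = 0.6467. Entropy rate H' = pi_0*H(p01) + pi_1*H(p10) = 0.3533*0.7638 + 0.6467*0.9837 = 0.906

0.906 bits/symbol


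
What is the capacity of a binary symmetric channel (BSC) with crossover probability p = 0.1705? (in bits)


H(p) = -p*log2(p) - (1-p)*log2(1-p) = -0.1705*log2(0.1705) - 0.8295*log2(0.8295) = 0.435143 + 0.223705 = 0.6588. C = 1 - H(p) = 1 - 0.6588 = 0.3412

0.3412 bits


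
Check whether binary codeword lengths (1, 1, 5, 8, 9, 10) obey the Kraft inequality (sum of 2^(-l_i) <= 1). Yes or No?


Kraft sum = sum(2^(-l_i)) = 1.0381, need <= 1. Result: violated (a binary prefix-free code with these lengths cannot exist)

No


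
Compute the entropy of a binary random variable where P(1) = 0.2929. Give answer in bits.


H = -p*log2(p) - (1-p)*log2(1-p). -0.2929*log2(0.2929) = 0.518878; -0.7071*log2(0.7071) = 0.353560. H = 0.518878 + 0.353560 = 0.8724

0.8724 bits


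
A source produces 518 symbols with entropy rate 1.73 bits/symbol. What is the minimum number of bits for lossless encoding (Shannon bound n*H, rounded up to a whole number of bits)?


Minimum bits >= n * H = 518 * 1.73 = 896.14, rounded up to a whole number of bits = 897

897 bits


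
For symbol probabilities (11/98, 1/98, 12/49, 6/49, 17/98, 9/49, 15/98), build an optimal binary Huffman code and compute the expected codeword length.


Huffman construction (repeatedly merge the two least-probable nodes; each merge adds 1 bit to every symbol beneath it): 1/98 + 11/98 = 6/49; 6/49 + 6/49 = 12/49; 15/98 + 17/98 = 16/49; 9/49 + 12/49 = 3/7; 12/49 + 16/49 = 4/7; 3/7 + 4/7 = 1. Resulting codeword lengths (in the order the probabilities were given): (4, 4, 2, 3, 3, 2, 3). L_avg = sum(p_i * l_i) = 11/98*4 + 1/98*4 + 12/49*2 + 6/49*3 + 17/98*3 + 9/49*2 + 15/98*3 = 132/49 = 2.6939

2.6939 bits


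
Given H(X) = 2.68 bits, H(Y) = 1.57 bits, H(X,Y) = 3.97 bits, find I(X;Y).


I(X;Y) = H(X) + H(Y) - H(X,Y) = 2.68 + 1.57 - 3.97 = 0.28

0.28 bits


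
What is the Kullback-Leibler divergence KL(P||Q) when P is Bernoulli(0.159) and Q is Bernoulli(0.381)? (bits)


KL = p*log2(p/q) + (1-p)*log2((1-p)/(1-q)) = 0.159*log2(0.159/0.381) + 0.841*log2(0.841/0.619) = 0.1714

0.1714 bits


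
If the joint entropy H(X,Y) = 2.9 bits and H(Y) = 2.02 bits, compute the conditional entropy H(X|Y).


H(X|Y) = H(X,Y) - H(Y) = 2.9 - 2.02 = 0.88

0.88 bits


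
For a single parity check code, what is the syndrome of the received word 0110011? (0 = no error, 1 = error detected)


Syndrome = XOR of all bits = 0 XOR 1 XOR 1 XOR 0 XOR 0 XOR 1 XOR 1 = 0

0


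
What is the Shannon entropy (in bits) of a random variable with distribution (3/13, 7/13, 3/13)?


H = -sum(p_i * log2(p_i)). Terms: -(3/13)*log2(3/13) = 0.488187; -(7/13)*log2(7/13) = 0.480892; -(3/13)*log2(3/13) = 0.488187. H = 0.488187 + 0.480892 + 0.488187 = 1.4573

1.4573 bits


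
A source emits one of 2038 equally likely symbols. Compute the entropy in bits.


H = log2(n) = log2(2038) = 10.9929

10.9929 bits


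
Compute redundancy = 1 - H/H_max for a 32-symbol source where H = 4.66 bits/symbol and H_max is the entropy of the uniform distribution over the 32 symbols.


H_max = log2(K) = log2(32) = 5.0 bits/symbol. Redundancy = 1 - H/H_max = 1 - 4.66/5.0 = 1 - 0.932 = 0.068

0.068


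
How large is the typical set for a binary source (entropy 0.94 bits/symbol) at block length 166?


log2|A_typical| = nH = 166 * 0.94 = 156.04, so |A_typical| ~ 2^156.04 = 9.391e+46

9.391e+46


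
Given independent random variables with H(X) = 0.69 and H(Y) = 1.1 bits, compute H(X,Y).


For independent variables, H(X,Y) = H(X) + H(Y) = 0.69 + 1.1 = 1.79

1.79 bits


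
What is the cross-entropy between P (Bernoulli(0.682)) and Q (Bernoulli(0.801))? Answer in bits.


H(P,Q) = -p*log2(q) - (1-p)*log2(1-q). -0.682*log2(0.801) = 0.218326; -0.318*log2(0.199) = 0.740673. H(P,Q) = 0.218326 + 0.740673 = 0.959

0.959 bits


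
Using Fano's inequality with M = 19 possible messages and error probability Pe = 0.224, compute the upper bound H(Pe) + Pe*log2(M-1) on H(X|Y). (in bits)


H(Pe) = -Pe*log2(Pe) - (1-Pe)*log2(1-Pe) = -0.224*log2(0.224) - 0.776*log2(0.776) = 0.483488 + 0.283916 = 0.7674. Pe*log2(M-1) = 0.224*log2(18) = 0.934063. Bound = H(Pe) + Pe*log2(M-1) = 0.483488 + 0.283916 + 0.934063 = 1.7015

1.7015 bits


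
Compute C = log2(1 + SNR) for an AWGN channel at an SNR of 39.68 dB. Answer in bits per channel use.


SNR_linear = 10^(39.68/10) = 9289.6639; C = log2(1 + SNR_linear) = log2(1 + 9289.6639) = 13.1816

13.1816 bits/channel use


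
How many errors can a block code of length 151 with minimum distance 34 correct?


Correction capability = floor((d-1)/2) = floor((34-1)/2) = 16

16 errors


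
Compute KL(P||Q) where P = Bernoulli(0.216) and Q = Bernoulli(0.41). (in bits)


KL = p*log2(p/q) + (1-p)*log2((1-p)/(1-q)) = 0.216*log2(0.216/0.41) + 0.784*log2(0.784/0.59) = 0.1218

0.1218 bits


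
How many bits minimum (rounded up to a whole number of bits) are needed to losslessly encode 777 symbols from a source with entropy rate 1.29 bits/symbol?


Minimum bits >= n * H = 777 * 1.29 = 1002.33, rounded up to a whole number of bits = 1003

1003 bits


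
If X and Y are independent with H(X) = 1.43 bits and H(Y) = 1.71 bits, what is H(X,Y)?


For independent variables, H(X,Y) = H(X) + H(Y) = 1.43 + 1.71 = 3.14

3.14 bits


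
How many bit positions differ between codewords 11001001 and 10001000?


Count differing positions: . ^ . . . . . ^ = 2 differences

2


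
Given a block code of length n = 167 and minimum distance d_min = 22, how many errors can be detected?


Detection capability = d_min - 1 = 22 - 1 = 21

21 errors


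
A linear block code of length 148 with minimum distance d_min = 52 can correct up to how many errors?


Correction capability = floor((d-1)/2) = floor((52-1)/2) = 25

25 errors


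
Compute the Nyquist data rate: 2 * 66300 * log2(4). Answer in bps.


Rate = 2 * B * log2(M) = 2 * 66300 * 2.0 = 265200.0

265200.0 bps


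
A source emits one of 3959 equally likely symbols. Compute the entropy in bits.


H = log2(n) = log2(3959) = 11.9509

11.9509 bits


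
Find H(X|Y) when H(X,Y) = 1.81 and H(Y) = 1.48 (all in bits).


H(X|Y) = H(X,Y) - H(Y) = 1.81 - 1.48 = 0.33

0.33 bits


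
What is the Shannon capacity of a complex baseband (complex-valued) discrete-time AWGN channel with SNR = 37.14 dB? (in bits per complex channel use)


SNR_linear = 10^(37.14/10) = 5176.0683; C = log2(1 + SNR_linear) = log2(1 + 5176.0683) = 12.3379

12.3379 bits/channel use


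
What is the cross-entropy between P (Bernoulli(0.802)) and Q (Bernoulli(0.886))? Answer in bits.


H(P,Q) = -p*log2(q) - (1-p)*log2(1-q). -0.802*log2(0.886) = 0.140046; -0.198*log2(0.114) = 0.620313. H(P,Q) = 0.140046 + 0.620313 = 0.7604

0.7604 bits


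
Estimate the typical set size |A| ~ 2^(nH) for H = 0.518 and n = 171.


log2|A_typical| = nH = 171 * 0.518 = 88.578, so |A_typical| ~ 2^88.578 = 4.620e+26

4.620e+26


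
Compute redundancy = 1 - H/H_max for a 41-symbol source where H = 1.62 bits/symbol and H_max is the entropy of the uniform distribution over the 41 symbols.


H_max = log2(K) = log2(41) = 5.3576 bits/symbol. Redundancy = 1 - H/H_max = 1 - 1.62/5.3576 = 1 - 0.3024 = 0.6976

0.6976


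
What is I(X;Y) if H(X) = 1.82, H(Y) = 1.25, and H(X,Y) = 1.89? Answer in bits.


I(X;Y) = H(X) + H(Y) - H(X,Y) = 1.82 + 1.25 - 1.89 = 1.18

1.18 bits


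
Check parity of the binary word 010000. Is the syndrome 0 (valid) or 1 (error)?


Syndrome = XOR of all bits = 0 XOR 1 XOR 0 XOR 0 XOR 0 XOR 0 = 1

1


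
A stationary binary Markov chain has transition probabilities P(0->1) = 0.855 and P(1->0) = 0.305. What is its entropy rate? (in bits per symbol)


Stationary distribution: pi_0 = p10/(p01+p10) = 0.2629, pi_1 = 0.7371. Entropy rate H' = pi_0*H(p01) + pi_1*H(p10) = 0.2629*0.5972 + 0.7371*0.8873 = 0.811

0.811 bits/symbol


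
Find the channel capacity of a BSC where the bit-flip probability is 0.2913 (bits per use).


H(p) = -p*log2(p) - (1-p)*log2(1-p) = -0.2913*log2(0.2913) - 0.7087*log2(0.7087) = 0.518346 + 0.352049 = 0.8704. C = 1 - H(p) = 1 - 0.8704 = 0.1296

0.1296 bits


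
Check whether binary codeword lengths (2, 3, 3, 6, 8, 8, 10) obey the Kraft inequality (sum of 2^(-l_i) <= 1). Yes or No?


Kraft sum = sum(2^(-l_i)) = 0.5244, need <= 1. Result: satisfied (a binary prefix-free code with these lengths exists)

Yes


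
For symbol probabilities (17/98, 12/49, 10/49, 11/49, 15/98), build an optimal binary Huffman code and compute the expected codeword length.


Huffman construction (repeatedly merge the two least-probable nodes; each merge adds 1 bit to every symbol beneath it): 15/98 + 17/98 = 16/49; 10/49 + 11/49 = 3/7; 12/49 + 16/49 = 4/7; 3/7 + 4/7 = 1. Resulting codeword lengths (in the order the probabilities were given): (3, 2, 2, 2, 3). L_avg = sum(p_i * l_i) = 17/98*3 + 12/49*2 + 10/49*2 + 11/49*2 + 15/98*3 = 114/49 = 2.3265

2.3265 bits


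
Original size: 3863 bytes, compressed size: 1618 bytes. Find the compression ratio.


Ratio = original / compressed = 3863 / 1618 = 2.3875

2.3875


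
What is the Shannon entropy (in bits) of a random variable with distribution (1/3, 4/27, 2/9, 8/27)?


H = -sum(p_i * log2(p_i)). Terms: -(1/3)*log2(1/3) = 0.528321; -(4/27)*log2(4/27) = 0.408131; -(2/9)*log2(2/9) = 0.482206; -(8/27)*log2(8/27) = 0.519967. H = 0.528321 + 0.408131 + 0.482206 + 0.519967 = 1.9386

1.9386 bits


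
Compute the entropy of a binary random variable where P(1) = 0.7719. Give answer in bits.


H = -p*log2(p) - (1-p)*log2(1-p). -0.7719*log2(0.7719) = 0.288316; -0.2281*log2(0.2281) = 0.486369. H = 0.288316 + 0.486369 = 0.7747

0.7747 bits


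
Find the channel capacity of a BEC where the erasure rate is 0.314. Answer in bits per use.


C = 1 - epsilon = 1 - 0.314 = 0.686

0.686 bits


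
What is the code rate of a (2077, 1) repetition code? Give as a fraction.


Rate = k/n = 1/2077

1/2077


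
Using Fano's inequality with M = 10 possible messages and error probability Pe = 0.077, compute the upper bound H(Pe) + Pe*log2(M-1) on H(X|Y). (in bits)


H(Pe) = -Pe*log2(Pe) - (1-Pe)*log2(1-Pe) = -0.077*log2(0.077) - 0.923*log2(0.923) = 0.284823 + 0.106696 = 0.3915. Pe*log2(M-1) = 0.077*log2(9) = 0.244084. Bound = H(Pe) + Pe*log2(M-1) = 0.284823 + 0.106696 + 0.244084 = 0.6356

0.6356 bits


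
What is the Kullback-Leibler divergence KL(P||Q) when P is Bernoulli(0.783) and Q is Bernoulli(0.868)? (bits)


KL = p*log2(p/q) + (1-p)*log2((1-p)/(1-q)) = 0.783*log2(0.783/0.868) + 0.217*log2(0.217/0.132) = 0.0392

0.0392 bits


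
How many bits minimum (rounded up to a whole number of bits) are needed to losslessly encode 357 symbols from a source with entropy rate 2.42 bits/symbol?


Minimum bits >= n * H = 357 * 2.42 = 863.94, rounded up to a whole number of bits = 864

864 bits


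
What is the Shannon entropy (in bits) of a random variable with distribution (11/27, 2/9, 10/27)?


H = -sum(p_i * log2(p_i)). Terms: -(11/27)*log2(11/27) = 0.527778; -(2/9)*log2(2/9) = 0.482206; -(10/27)*log2(10/27) = 0.530726. H = 0.527778 + 0.482206 + 0.530726 = 1.5407

1.5407 bits


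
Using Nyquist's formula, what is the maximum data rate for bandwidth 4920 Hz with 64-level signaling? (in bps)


Rate = 2 * B * log2(M) = 2 * 4920 * 6.0 = 59040.0

59040.0 bps


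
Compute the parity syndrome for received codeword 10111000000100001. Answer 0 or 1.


Syndrome = XOR of all bits = 1 XOR 0 XOR 1 XOR 1 XOR 1 XOR 0 XOR 0 XOR 0 XOR 0 XOR 0 XOR 0 XOR 1 XOR 0 XOR 0 XOR 0 XOR 0 XOR 1 = 0

0


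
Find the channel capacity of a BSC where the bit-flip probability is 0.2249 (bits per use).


H(p) = -p*log2(p) - (1-p)*log2(1-p) = -0.2249*log2(0.2249) - 0.7751*log2(0.7751) = 0.484130 + 0.284885 = 0.769. C = 1 - H(p) = 1 - 0.769 = 0.231

0.231 bits


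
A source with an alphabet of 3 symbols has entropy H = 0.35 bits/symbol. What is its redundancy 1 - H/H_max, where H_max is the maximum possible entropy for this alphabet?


H_max = log2(K) = log2(3) = 1.585 bits/symbol. Redundancy = 1 - H/H_max = 1 - 0.35/1.585 = 1 - 0.2208 = 0.7792

0.7792


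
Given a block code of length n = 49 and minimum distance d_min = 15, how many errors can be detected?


Detection capability = d_min - 1 = 15 - 1 = 14

14 errors


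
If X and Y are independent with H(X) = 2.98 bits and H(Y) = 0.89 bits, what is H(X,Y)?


For independent variables, H(X,Y) = H(X) + H(Y) = 2.98 + 0.89 = 3.87

3.87 bits


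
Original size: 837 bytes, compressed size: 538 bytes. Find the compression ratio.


Ratio = original / compressed = 837 / 538 = 1.5558

1.5558


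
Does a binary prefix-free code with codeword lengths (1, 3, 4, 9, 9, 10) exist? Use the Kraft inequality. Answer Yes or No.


Kraft sum = sum(2^(-l_i)) = 0.6924, need <= 1. Result: satisfied (a binary prefix-free code with these lengths exists)

Yes


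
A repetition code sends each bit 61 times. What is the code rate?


Rate = k/n = 1/61

1/61


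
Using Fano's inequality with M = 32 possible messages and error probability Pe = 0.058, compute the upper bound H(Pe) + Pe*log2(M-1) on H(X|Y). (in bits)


H(Pe) = -Pe*log2(Pe) - (1-Pe)*log2(1-Pe) = -0.058*log2(0.058) - 0.942*log2(0.942) = 0.238253 + 0.081201 = 0.3195. Pe*log2(M-1) = 0.058*log2(31) = 0.287343. Bound = H(Pe) + Pe*log2(M-1) = 0.238253 + 0.081201 + 0.287343 = 0.6068

0.6068 bits


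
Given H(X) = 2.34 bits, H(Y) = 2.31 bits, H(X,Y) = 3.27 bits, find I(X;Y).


I(X;Y) = H(X) + H(Y) - H(X,Y) = 2.34 + 2.31 - 3.27 = 1.38

1.38 bits


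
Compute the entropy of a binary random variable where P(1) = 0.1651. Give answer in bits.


H = -p*log2(p) - (1-p)*log2(1-p). -0.1651*log2(0.1651) = 0.429027; -0.8349*log2(0.8349) = 0.217345. H = 0.429027 + 0.217345 = 0.6464

0.6464 bits


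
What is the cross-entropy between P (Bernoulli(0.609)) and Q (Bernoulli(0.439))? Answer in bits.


H(P,Q) = -p*log2(q) - (1-p)*log2(1-q). -0.609*log2(0.439) = 0.723314; -0.391*log2(0.561) = 0.326066. H(P,Q) = 0.723314 + 0.326066 = 1.0494

1.0494 bits


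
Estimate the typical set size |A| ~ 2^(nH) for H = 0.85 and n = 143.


log2|A_typical| = nH = 143 * 0.85 = 121.55, so |A_typical| ~ 2^121.55 = 3.892e+36

3.892e+36


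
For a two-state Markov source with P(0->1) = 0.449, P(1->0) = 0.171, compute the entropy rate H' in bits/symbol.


Stationary distribution: pi_0 = p10/(p01+p10) = 0.2758, pi_1 = 0.7242. Entropy rate H' = pi_0*H(p01) + pi_1*H(p10) = 0.2758*0.9925 + 0.7242*0.66 = 0.7517

0.7517 bits/symbol


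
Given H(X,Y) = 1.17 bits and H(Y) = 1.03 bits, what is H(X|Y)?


H(X|Y) = H(X,Y) - H(Y) = 1.17 - 1.03 = 0.14

0.14 bits


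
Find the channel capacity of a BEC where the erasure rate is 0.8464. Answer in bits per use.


C = 1 - epsilon = 1 - 0.8464 = 0.1536

0.1536 bits


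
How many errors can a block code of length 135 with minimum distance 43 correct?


Correction capability = floor((d-1)/2) = floor((43-1)/2) = 21

21 errors


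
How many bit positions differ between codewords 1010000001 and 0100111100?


Count differing positions: ^ ^ ^ . ^ ^ ^ ^ . ^ = 8 differences

8
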